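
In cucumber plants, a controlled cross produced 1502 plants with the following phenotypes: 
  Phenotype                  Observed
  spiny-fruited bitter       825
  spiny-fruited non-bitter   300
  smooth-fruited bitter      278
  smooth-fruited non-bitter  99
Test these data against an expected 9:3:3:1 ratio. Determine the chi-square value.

1.993

The 9:3:3:1 ratio has 16 parts, so with N = 1502 the expected counts are:
  spiny-fruited bitter: 1502 × 9/16 = 844.875
  spiny-fruited non-bitter: 1502 × 3/16 = 281.625
  smooth-fruited bitter: 1502 × 3/16 = 281.625
  smooth-fruited non-bitter: 1502 × 1/16 = 93.875
χ² = Σ (O − E)² / E
  spiny-fruited bitter: (825 − 844.875)² / 844.875 = 0.4675
  spiny-fruited non-bitter: (300 − 281.625)² / 281.625 = 1.1989
  smooth-fruited bitter: (278 − 281.625)² / 281.625 = 0.0467
  smooth-fruited non-bitter: (99 − 93.875)² / 93.875 = 0.2798
χ² = 0.4675 + 1.1989 + 0.0467 + 0.2798 = 1.9929 ≈ 1.993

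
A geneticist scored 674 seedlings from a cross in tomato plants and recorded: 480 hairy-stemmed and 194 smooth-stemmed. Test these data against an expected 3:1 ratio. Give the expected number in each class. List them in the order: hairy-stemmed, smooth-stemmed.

The 3:1 ratio has 4 parts, so with N = 674 the expected counts are:
  hairy-stemmed: 674 × 3/4 = 505.5
  smooth-stemmed: 674 × 1/4 = 168.5

505.5, 168.5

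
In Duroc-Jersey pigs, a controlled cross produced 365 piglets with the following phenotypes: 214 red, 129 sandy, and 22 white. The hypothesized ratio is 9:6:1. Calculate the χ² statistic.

The 9:6:1 ratio has 16 parts, so with N = 365 the expected counts are:
  red: 365 × 9/16 = 205.3125
  sandy: 365 × 6/16 = 136.875
  white: 365 × 1/16 = 22.8125
χ² = Σ (O − E)² / E
  red: (214 − 205.3125)² / 205.3125 = 0.3676
  sandy: (129 − 136.875)² / 136.875 = 0.4531
  white: (22 − 22.8125)² / 22.8125 = 0.0289
χ² = 0.3676 + 0.4531 + 0.0289 = 0.8496 ≈ 0.850

0.850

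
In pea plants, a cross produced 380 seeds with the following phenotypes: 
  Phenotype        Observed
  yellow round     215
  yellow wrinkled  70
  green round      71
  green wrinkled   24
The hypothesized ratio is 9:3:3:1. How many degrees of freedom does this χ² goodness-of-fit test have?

3

A goodness-of-fit test with 4 phenotype classes has df = 4 − 1 = 3.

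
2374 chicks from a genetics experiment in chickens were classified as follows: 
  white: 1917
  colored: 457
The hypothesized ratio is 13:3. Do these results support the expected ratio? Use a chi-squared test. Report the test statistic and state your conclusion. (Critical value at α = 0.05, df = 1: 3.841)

Expected counts for N = 2374 under a 13:3 ratio (total parts = 16):
  white: 2374 × 13/16 = 1928.875
  colored: 2374 × 3/16 = 445.125
χ² = Σ (O − E)² / E
  white: (1917 − 1928.875)² / 1928.875 = 0.0731
  colored: (457 − 445.125)² / 445.125 = 0.3168
χ² = 0.0731 + 0.3168 = 0.3899 ≈ 0.390
Degrees of freedom = 2 − 1 = 1; critical value at α = 0.05 is 3.841.
Since 0.390 < 3.841, we fail to reject the null hypothesis — the data are consistent with the 13:3 ratio.

0.390; consistent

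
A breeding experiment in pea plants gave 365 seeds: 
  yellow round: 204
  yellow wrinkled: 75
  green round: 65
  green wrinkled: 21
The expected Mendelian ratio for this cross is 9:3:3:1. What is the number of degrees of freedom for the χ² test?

A goodness-of-fit test with 4 phenotype classes has df = 4 − 1 = 3.

3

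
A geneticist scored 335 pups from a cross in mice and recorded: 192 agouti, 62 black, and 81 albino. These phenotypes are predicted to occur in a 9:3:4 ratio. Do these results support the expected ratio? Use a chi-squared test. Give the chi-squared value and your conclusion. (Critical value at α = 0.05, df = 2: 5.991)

0.168; consistent

Total ratio parts = 16. Expected numbers out of 335:
  agouti: 335 × 9/16 = 188.4375
  black: 335 × 3/16 = 62.8125
  albino: 335 × 4/16 = 83.75
χ² = Σ (O − E)² / E
  agouti: (192 − 188.4375)² / 188.4375 = 0.0674
  black: (62 − 62.8125)² / 62.8125 = 0.0105
  albino: (81 − 83.75)² / 83.75 = 0.0903
χ² = 0.0674 + 0.0105 + 0.0903 = 0.1682 ≈ 0.168
Degrees of freedom = 3 − 1 = 2; critical value at α = 0.05 is 5.991.
Since 0.168 < 5.991, we fail to reject the null hypothesis — the data are consistent with the 9:3:4 ratio.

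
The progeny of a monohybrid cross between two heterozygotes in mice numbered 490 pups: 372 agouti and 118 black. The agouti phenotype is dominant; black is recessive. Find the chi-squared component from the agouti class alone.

0.055

For a monohybrid cross between heterozygotes with complete dominance, the expected phenotypic ratio is 3:1.
Expected counts for N = 490 under a 3:1 ratio (total parts = 4):
  agouti: 490 × 3/4 = 367.5
  black: 490 × 1/4 = 122.5
Contribution of agouti: (372 − 367.5)² / 367.5 = 0.0551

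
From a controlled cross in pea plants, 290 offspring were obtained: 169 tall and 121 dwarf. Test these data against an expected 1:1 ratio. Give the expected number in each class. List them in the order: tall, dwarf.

145, 145

Expected counts for N = 290 under a 1:1 ratio (total parts = 2):
  tall: 290 × 1/2 = 145
  dwarf: 290 × 1/2 = 145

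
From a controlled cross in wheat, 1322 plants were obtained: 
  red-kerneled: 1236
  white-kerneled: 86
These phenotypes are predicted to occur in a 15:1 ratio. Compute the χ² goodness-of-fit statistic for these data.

0.147

Under the 15:1 hypothesis (Σ ratio = 16, N = 1322):
  red-kerneled: 1322 × 15/16 = 1239.375
  white-kerneled: 1322 × 1/16 = 82.625
χ² = Σ (O − E)² / E
  red-kerneled: (1236 − 1239.375)² / 1239.375 = 0.0092
  white-kerneled: (86 − 82.625)² / 82.625 = 0.1379
χ² = 0.0092 + 0.1379 = 0.1471 ≈ 0.147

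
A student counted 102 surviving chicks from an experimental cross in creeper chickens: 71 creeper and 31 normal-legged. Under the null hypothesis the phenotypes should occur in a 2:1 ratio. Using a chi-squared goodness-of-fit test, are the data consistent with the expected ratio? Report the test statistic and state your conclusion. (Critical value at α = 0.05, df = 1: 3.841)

Total ratio parts = 3. Expected numbers out of 102:
  creeper: 102 × 2/3 = 68
  normal-legged: 102 × 1/3 = 34
χ² = Σ (O − E)² / E
  creeper: (71 − 68)² / 68 = 0.1324
  normal-legged: (31 − 34)² / 34 = 0.2647
χ² = 0.1324 + 0.2647 = 0.3971 ≈ 0.397
Degrees of freedom = 2 − 1 = 1; critical value at α = 0.05 is 3.841.
Since 0.397 < 3.841, we fail to reject the null hypothesis — the data are consistent with the 2:1 ratio.

0.397; consistent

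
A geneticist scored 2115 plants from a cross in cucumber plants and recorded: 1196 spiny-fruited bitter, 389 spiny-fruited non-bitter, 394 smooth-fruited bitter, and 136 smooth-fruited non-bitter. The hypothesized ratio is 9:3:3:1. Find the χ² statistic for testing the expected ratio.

Expected counts for N = 2115 under a 9:3:3:1 ratio (total parts = 16):
  spiny-fruited bitter: 2115 × 9/16 = 1189.6875
  spiny-fruited non-bitter: 2115 × 3/16 = 396.5625
  smooth-fruited bitter: 2115 × 3/16 = 396.5625
  smooth-fruited non-bitter: 2115 × 1/16 = 132.1875
χ² = Σ (O − E)² / E
  spiny-fruited bitter: (1196 − 1189.6875)² / 1189.6875 = 0.0335
  spiny-fruited non-bitter: (389 − 396.5625)² / 396.5625 = 0.1442
  smooth-fruited bitter: (394 − 396.5625)² / 396.5625 = 0.0166
  smooth-fruited non-bitter: (136 − 132.1875)² / 132.1875 = 0.1100
χ² = 0.0335 + 0.1442 + 0.0166 + 0.1100 = 0.3043 ≈ 0.304

0.304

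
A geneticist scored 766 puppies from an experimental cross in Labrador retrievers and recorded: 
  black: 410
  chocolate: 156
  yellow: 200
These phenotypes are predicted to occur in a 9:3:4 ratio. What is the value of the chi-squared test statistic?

Total ratio parts = 16. Expected numbers out of 766:
  black: 766 × 9/16 = 430.875
  chocolate: 766 × 3/16 = 143.625
  yellow: 766 × 4/16 = 191.5
χ² = Σ (O − E)² / E
  black: (410 − 430.875)² / 430.875 = 1.0114
  chocolate: (156 − 143.625)² / 143.625 = 1.0663
  yellow: (200 − 191.5)² / 191.5 = 0.3773
χ² = 1.0114 + 1.0663 + 0.3773 = 2.455

2.455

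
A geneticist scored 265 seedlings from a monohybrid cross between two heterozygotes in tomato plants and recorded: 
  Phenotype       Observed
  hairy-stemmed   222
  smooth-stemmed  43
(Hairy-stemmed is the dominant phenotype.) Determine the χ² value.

10.879

For a monohybrid cross between heterozygotes with complete dominance, the expected phenotypic ratio is 3:1.
The 3:1 ratio has 4 parts, so with N = 265 the expected counts are:
  hairy-stemmed: 265 × 3/4 = 198.75
  smooth-stemmed: 265 × 1/4 = 66.25
χ² = Σ (O − E)² / E
  hairy-stemmed: (222 − 198.75)² / 198.75 = 2.7198
  smooth-stemmed: (43 − 66.25)² / 66.25 = 8.1594
χ² = 2.7198 + 8.1594 = 10.8792 ≈ 10.879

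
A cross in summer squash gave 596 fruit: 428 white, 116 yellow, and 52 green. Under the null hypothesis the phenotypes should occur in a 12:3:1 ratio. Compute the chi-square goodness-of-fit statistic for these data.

6.810

Total ratio parts = 16. Expected numbers out of 596:
  white: 596 × 12/16 = 447
  yellow: 596 × 3/16 = 111.75
  green: 596 × 1/16 = 37.25
χ² = Σ (O − E)² / E
  white: (428 − 447)² / 447 = 0.8076
  yellow: (116 − 111.75)² / 111.75 = 0.1616
  green: (52 − 37.25)² / 37.25 = 5.8406
χ² = 0.8076 + 0.1616 + 5.8406 = 6.8098 ≈ 6.810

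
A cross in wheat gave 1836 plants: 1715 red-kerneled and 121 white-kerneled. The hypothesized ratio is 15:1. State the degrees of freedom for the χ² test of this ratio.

1

A goodness-of-fit test with 2 phenotype classes has df = 2 − 1 = 1.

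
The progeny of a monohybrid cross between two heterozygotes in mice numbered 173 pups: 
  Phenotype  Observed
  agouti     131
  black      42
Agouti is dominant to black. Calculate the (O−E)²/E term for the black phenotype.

For a monohybrid cross between heterozygotes with complete dominance, the expected phenotypic ratio is 3:1.
Under the 3:1 hypothesis (Σ ratio = 4, N = 173):
  agouti: 173 × 3/4 = 129.75
  black: 173 × 1/4 = 43.25
Contribution of black: (42 − 43.25)² / 43.25 = 0.0361

0.036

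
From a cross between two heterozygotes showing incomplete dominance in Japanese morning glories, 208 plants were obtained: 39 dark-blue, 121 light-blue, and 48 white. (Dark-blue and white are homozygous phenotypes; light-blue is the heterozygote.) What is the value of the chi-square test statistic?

6.337

With incomplete dominance, a heterozygote × heterozygote cross gives a 1:2:1 phenotypic ratio.
Expected counts for N = 208 under a 1:2:1 ratio (total parts = 4):
  dark-blue: 208 × 1/4 = 52
  light-blue: 208 × 2/4 = 104
  white: 208 × 1/4 = 52
χ² = Σ (O − E)² / E
  dark-blue: (39 − 52)² / 52 = 3.2500
  light-blue: (121 − 104)² / 104 = 2.7788
  white: (48 − 52)² / 52 = 0.3077
χ² = 3.2500 + 2.7788 + 0.3077 = 6.3365 ≈ 6.337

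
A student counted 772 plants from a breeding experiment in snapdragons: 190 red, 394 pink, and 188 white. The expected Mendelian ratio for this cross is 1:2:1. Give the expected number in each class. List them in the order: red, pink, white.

193, 386, 193

Expected counts for N = 772 under a 1:2:1 ratio (total parts = 4):
  red: 772 × 1/4 = 193
  pink: 772 × 2/4 = 386
  white: 772 × 1/4 = 193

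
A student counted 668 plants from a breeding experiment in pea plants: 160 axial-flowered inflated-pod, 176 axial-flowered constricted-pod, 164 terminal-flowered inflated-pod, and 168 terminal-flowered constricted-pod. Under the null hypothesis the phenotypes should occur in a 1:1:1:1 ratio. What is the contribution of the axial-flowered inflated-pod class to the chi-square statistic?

0.293

The 1:1:1:1 ratio has 4 parts, so with N = 668 the expected counts are:
  axial-flowered inflated-pod: 668 × 1/4 = 167
  axial-flowered constricted-pod: 668 × 1/4 = 167
  terminal-flowered inflated-pod: 668 × 1/4 = 167
  terminal-flowered constricted-pod: 668 × 1/4 = 167
Contribution of axial-flowered inflated-pod: (160 − 167)² / 167 = 0.2934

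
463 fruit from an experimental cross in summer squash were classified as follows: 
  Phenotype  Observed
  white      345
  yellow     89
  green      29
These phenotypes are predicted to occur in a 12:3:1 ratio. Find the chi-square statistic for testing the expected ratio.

0.070

Expected counts for N = 463 under a 12:3:1 ratio (total parts = 16):
  white: 463 × 12/16 = 347.25
  yellow: 463 × 3/16 = 86.8125
  green: 463 × 1/16 = 28.9375
χ² = Σ (O − E)² / E
  white: (345 − 347.25)² / 347.25 = 0.0146
  yellow: (89 − 86.8125)² / 86.8125 = 0.0551
  green: (29 − 28.9375)² / 28.9375 = 0.0001
χ² = 0.0146 + 0.0551 + 0.0001 = 0.0698 ≈ 0.070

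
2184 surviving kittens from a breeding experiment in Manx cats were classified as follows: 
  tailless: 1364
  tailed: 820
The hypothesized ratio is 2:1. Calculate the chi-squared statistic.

The 2:1 ratio has 3 parts, so with N = 2184 the expected counts are:
  tailless: 2184 × 2/3 = 1456
  tailed: 2184 × 1/3 = 728
χ² = Σ (O − E)² / E
  tailless: (1364 − 1456)² / 1456 = 5.8132
  tailed: (820 − 728)² / 728 = 11.6264
χ² = 5.8132 + 11.6264 = 17.4396 ≈ 17.440

17.440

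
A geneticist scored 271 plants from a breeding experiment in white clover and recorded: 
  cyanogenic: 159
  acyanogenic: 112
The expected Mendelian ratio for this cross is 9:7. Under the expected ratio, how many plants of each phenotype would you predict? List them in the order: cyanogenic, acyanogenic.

Under the 9:7 hypothesis (Σ ratio = 16, N = 271):
  cyanogenic: 271 × 9/16 = 152.4375
  acyanogenic: 271 × 7/16 = 118.5625

152.4375, 118.5625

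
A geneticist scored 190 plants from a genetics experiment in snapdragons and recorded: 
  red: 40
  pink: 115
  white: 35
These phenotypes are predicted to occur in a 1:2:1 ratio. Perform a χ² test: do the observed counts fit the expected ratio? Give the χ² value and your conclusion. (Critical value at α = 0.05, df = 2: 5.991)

8.684; not consistent

The 1:2:1 ratio has 4 parts, so with N = 190 the expected counts are:
  red: 190 × 1/4 = 47.5
  pink: 190 × 2/4 = 95
  white: 190 × 1/4 = 47.5
χ² = Σ (O − E)² / E
  red: (40 − 47.5)² / 47.5 = 1.1842
  pink: (115 − 95)² / 95 = 4.2105
  white: (35 − 47.5)² / 47.5 = 3.2895
χ² = 1.1842 + 4.2105 + 3.2895 = 8.6842 ≈ 8.684
Degrees of freedom = 3 − 1 = 2; critical value at α = 0.05 is 5.991.
Since 8.684 > 5.991, we reject the null hypothesis — the data do not fit the 1:2:1 ratio.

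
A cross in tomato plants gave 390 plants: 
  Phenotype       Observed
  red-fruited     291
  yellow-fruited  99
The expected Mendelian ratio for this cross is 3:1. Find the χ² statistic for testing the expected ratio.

Expected counts for N = 390 under a 3:1 ratio (total parts = 4):
  red-fruited: 390 × 3/4 = 292.5
  yellow-fruited: 390 × 1/4 = 97.5
χ² = Σ (O − E)² / E
  red-fruited: (291 − 292.5)² / 292.5 = 0.0077
  yellow-fruited: (99 − 97.5)² / 97.5 = 0.0231
χ² = 0.0077 + 0.0231 = 0.0308 ≈ 0.031

0.031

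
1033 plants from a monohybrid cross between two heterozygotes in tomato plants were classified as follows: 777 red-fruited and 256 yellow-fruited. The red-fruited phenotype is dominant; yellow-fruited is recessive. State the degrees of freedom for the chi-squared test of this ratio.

For a monohybrid cross between heterozygotes with complete dominance, the expected phenotypic ratio is 3:1.
A goodness-of-fit test with 2 phenotype classes has df = 2 − 1 = 1.

1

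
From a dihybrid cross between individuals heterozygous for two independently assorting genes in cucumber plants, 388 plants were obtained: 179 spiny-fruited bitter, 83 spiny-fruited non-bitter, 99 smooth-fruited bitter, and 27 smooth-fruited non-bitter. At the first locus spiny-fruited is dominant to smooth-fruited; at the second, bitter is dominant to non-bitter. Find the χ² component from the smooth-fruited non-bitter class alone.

0.312

A dihybrid F₂ with independent assortment and complete dominance at both loci gives a 9:3:3:1 phenotypic ratio.
Expected counts for N = 388 under a 9:3:3:1 ratio (total parts = 16):
  spiny-fruited bitter: 388 × 9/16 = 218.25
  spiny-fruited non-bitter: 388 × 3/16 = 72.75
  smooth-fruited bitter: 388 × 3/16 = 72.75
  smooth-fruited non-bitter: 388 × 1/16 = 24.25
Contribution of smooth-fruited non-bitter: (27 − 24.25)² / 24.25 = 0.3119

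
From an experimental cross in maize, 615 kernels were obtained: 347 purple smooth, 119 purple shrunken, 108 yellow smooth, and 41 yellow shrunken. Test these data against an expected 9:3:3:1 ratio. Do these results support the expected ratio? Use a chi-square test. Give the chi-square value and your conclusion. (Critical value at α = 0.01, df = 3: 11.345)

The 9:3:3:1 ratio has 16 parts, so with N = 615 the expected counts are:
  purple smooth: 615 × 9/16 = 345.9375
  purple shrunken: 615 × 3/16 = 115.3125
  yellow smooth: 615 × 3/16 = 115.3125
  yellow shrunken: 615 × 1/16 = 38.4375
χ² = Σ (O − E)² / E
  purple smooth: (347 − 345.9375)² / 345.9375 = 0.0033
  purple shrunken: (119 − 115.3125)² / 115.3125 = 0.1179
  yellow smooth: (108 − 115.3125)² / 115.3125 = 0.4637
  yellow shrunken: (41 − 38.4375)² / 38.4375 = 0.1708
χ² = 0.0033 + 0.1179 + 0.4637 + 0.1708 = 0.7557 ≈ 0.756
Degrees of freedom = 4 − 1 = 3; critical value at α = 0.01 is 11.345.
Since 0.756 < 11.345, we fail to reject the null hypothesis — the data are consistent with the 9:3:3:1 ratio.

0.756; consistent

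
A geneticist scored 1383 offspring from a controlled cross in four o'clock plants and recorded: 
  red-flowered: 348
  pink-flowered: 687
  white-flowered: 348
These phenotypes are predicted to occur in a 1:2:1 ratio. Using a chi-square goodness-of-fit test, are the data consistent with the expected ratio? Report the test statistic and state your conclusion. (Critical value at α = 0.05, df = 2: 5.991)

0.059; consistent

Expected counts for N = 1383 under a 1:2:1 ratio (total parts = 4):
  red-flowered: 1383 × 1/4 = 345.75
  pink-flowered: 1383 × 2/4 = 691.5
  white-flowered: 1383 × 1/4 = 345.75
χ² = Σ (O − E)² / E
  red-flowered: (348 − 345.75)² / 345.75 = 0.0146
  pink-flowered: (687 − 691.5)² / 691.5 = 0.0293
  white-flowered: (348 − 345.75)² / 345.75 = 0.0146
χ² = 0.0146 + 0.0293 + 0.0146 = 0.0585 ≈ 0.059
Degrees of freedom = 3 − 1 = 2; critical value at α = 0.05 is 5.991.
Since 0.059 < 5.991, we fail to reject the null hypothesis — the data are consistent with the 1:2:1 ratio.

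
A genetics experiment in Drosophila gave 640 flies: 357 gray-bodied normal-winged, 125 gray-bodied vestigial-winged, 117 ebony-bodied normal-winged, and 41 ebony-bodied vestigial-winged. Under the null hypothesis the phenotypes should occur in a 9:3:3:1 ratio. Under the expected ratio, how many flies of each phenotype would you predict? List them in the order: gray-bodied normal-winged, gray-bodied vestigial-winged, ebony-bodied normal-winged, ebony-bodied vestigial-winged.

Under the 9:3:3:1 hypothesis (Σ ratio = 16, N = 640):
  gray-bodied normal-winged: 640 × 9/16 = 360
  gray-bodied vestigial-winged: 640 × 3/16 = 120
  ebony-bodied normal-winged: 640 × 3/16 = 120
  ebony-bodied vestigial-winged: 640 × 1/16 = 40

360, 120, 120, 40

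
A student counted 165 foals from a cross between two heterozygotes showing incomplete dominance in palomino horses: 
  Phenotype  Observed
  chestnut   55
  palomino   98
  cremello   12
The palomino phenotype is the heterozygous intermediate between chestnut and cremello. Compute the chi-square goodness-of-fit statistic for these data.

With incomplete dominance, a heterozygote × heterozygote cross gives a 1:2:1 phenotypic ratio.
Total ratio parts = 4. Expected numbers out of 165:
  chestnut: 165 × 1/4 = 41.25
  palomino: 165 × 2/4 = 82.5
  cremello: 165 × 1/4 = 41.25
χ² = Σ (O − E)² / E
  chestnut: (55 − 41.25)² / 41.25 = 4.5833
  palomino: (98 − 82.5)² / 82.5 = 2.9121
  cremello: (12 − 41.25)² / 41.25 = 20.7409
χ² = 4.5833 + 2.9121 + 20.7409 = 28.2363 ≈ 28.236

28.236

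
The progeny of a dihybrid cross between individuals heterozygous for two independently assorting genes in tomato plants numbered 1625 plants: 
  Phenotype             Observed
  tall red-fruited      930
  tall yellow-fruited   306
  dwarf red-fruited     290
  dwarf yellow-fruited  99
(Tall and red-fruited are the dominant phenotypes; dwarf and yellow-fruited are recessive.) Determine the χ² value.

1.056

A dihybrid F₂ with independent assortment and complete dominance at both loci gives a 9:3:3:1 phenotypic ratio.
Total ratio parts = 16. Expected numbers out of 1625:
  tall red-fruited: 1625 × 9/16 = 914.0625
  tall yellow-fruited: 1625 × 3/16 = 304.6875
  dwarf red-fruited: 1625 × 3/16 = 304.6875
  dwarf yellow-fruited: 1625 × 1/16 = 101.5625
χ² = Σ (O − E)² / E
  tall red-fruited: (930 − 914.0625)² / 914.0625 = 0.2779
  tall yellow-fruited: (306 − 304.6875)² / 304.6875 = 0.0057
  dwarf red-fruited: (290 − 304.6875)² / 304.6875 = 0.7080
  dwarf yellow-fruited: (99 − 101.5625)² / 101.5625 = 0.0647
χ² = 0.2779 + 0.0057 + 0.7080 + 0.0647 = 1.0563 ≈ 1.056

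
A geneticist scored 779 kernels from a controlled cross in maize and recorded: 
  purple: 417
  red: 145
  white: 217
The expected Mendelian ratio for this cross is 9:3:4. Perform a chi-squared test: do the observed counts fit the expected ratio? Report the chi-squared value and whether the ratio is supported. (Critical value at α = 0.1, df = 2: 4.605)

Under the 9:3:4 hypothesis (Σ ratio = 16, N = 779):
  purple: 779 × 9/16 = 438.1875
  red: 779 × 3/16 = 146.0625
  white: 779 × 4/16 = 194.75
χ² = Σ (O − E)² / E
  purple: (417 − 438.1875)² / 438.1875 = 1.0245
  red: (145 − 146.0625)² / 146.0625 = 0.0077
  white: (217 − 194.75)² / 194.75 = 2.5420
χ² = 1.0245 + 0.0077 + 2.5420 = 3.5742 ≈ 3.574
Degrees of freedom = 3 − 1 = 2; critical value at α = 0.1 is 4.605.
Since 3.574 < 4.605, we fail to reject the null hypothesis — the data are consistent with the 9:3:4 ratio.

3.574; consistent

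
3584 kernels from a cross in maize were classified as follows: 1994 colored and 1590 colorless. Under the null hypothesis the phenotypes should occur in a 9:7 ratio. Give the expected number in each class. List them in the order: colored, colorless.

2016, 1568

Expected counts for N = 3584 under a 9:7 ratio (total parts = 16):
  colored: 3584 × 9/16 = 2016
  colorless: 3584 × 7/16 = 1568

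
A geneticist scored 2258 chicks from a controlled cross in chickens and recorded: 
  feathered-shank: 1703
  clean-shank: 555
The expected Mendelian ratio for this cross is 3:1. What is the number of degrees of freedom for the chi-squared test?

A goodness-of-fit test with 2 phenotype classes has df = 2 − 1 = 1.

1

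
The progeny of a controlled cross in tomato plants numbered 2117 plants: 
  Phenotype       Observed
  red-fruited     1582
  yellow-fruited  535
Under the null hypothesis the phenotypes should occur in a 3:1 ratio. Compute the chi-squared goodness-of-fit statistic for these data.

0.083

Under the 3:1 hypothesis (Σ ratio = 4, N = 2117):
  red-fruited: 2117 × 3/4 = 1587.75
  yellow-fruited: 2117 × 1/4 = 529.25
χ² = Σ (O − E)² / E
  red-fruited: (1582 − 1587.75)² / 1587.75 = 0.0208
  yellow-fruited: (535 − 529.25)² / 529.25 = 0.0625
χ² = 0.0208 + 0.0625 = 0.0833 ≈ 0.083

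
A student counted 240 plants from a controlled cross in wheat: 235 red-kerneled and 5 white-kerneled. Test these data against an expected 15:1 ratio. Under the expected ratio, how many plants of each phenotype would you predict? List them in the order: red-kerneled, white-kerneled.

225, 15

Total ratio parts = 16. Expected numbers out of 240:
  red-kerneled: 240 × 15/16 = 225
  white-kerneled: 240 × 1/16 = 15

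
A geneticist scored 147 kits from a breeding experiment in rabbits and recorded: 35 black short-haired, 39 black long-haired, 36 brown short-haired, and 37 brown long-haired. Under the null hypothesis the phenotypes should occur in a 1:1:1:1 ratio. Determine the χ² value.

Under the 1:1:1:1 hypothesis (Σ ratio = 4, N = 147):
  black short-haired: 147 × 1/4 = 36.75
  black long-haired: 147 × 1/4 = 36.75
  brown short-haired: 147 × 1/4 = 36.75
  brown long-haired: 147 × 1/4 = 36.75
χ² = Σ (O − E)² / E
  black short-haired: (35 − 36.75)² / 36.75 = 0.0833
  black long-haired: (39 − 36.75)² / 36.75 = 0.1378
  brown short-haired: (36 − 36.75)² / 36.75 = 0.0153
  brown long-haired: (37 − 36.75)² / 36.75 = 0.0017
χ² = 0.0833 + 0.1378 + 0.0153 + 0.0017 = 0.2381 ≈ 0.238

0.238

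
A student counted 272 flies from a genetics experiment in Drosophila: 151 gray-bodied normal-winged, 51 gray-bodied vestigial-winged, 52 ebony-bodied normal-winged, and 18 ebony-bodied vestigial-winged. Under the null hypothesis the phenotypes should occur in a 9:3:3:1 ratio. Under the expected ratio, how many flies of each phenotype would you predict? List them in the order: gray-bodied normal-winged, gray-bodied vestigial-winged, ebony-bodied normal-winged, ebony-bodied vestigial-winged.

Expected counts for N = 272 under a 9:3:3:1 ratio (total parts = 16):
  gray-bodied normal-winged: 272 × 9/16 = 153
  gray-bodied vestigial-winged: 272 × 3/16 = 51
  ebony-bodied normal-winged: 272 × 3/16 = 51
  ebony-bodied vestigial-winged: 272 × 1/16 = 17

153, 51, 51, 17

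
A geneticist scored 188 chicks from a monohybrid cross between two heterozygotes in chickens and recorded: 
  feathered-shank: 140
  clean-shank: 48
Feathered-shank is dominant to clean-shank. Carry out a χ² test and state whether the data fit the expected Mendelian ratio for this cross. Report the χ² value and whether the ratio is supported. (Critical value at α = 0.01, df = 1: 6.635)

0.028; consistent

For a monohybrid cross between heterozygotes with complete dominance, the expected phenotypic ratio is 3:1.
Total ratio parts = 4. Expected numbers out of 188:
  feathered-shank: 188 × 3/4 = 141
  clean-shank: 188 × 1/4 = 47
χ² = Σ (O − E)² / E
  feathered-shank: (140 − 141)² / 141 = 0.0071
  clean-shank: (48 − 47)² / 47 = 0.0213
χ² = 0.0071 + 0.0213 = 0.0284 ≈ 0.028
Degrees of freedom = 2 − 1 = 1; critical value at α = 0.01 is 6.635.
Since 0.028 < 6.635, we fail to reject the null hypothesis — the data are consistent with the 3:1 ratio.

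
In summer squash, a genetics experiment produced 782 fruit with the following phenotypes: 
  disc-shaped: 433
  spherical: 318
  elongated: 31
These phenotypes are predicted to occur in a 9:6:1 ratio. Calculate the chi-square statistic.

Under the 9:6:1 hypothesis (Σ ratio = 16, N = 782):
  disc-shaped: 782 × 9/16 = 439.875
  spherical: 782 × 6/16 = 293.25
  elongated: 782 × 1/16 = 48.875
χ² = Σ (O − E)² / E
  disc-shaped: (433 − 439.875)² / 439.875 = 0.1075
  spherical: (318 − 293.25)² / 293.25 = 2.0889
  elongated: (31 − 48.875)² / 48.875 = 6.5374
χ² = 0.1075 + 2.0889 + 6.5374 = 8.7338 ≈ 8.734

8.734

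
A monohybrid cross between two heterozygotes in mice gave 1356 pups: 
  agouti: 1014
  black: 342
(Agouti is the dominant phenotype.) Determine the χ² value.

0.035

For a monohybrid cross between heterozygotes with complete dominance, the expected phenotypic ratio is 3:1.
The 3:1 ratio has 4 parts, so with N = 1356 the expected counts are:
  agouti: 1356 × 3/4 = 1017
  black: 1356 × 1/4 = 339
χ² = Σ (O − E)² / E
  agouti: (1014 − 1017)² / 1017 = 0.0088
  black: (342 − 339)² / 339 = 0.0265
χ² = 0.0088 + 0.0265 = 0.0353 ≈ 0.035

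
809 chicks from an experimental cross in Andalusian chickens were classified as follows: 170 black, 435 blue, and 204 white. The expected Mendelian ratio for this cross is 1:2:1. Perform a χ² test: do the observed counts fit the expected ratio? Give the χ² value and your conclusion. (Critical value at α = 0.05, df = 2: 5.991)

The 1:2:1 ratio has 4 parts, so with N = 809 the expected counts are:
  black: 809 × 1/4 = 202.25
  blue: 809 × 2/4 = 404.5
  white: 809 × 1/4 = 202.25
χ² = Σ (O − E)² / E
  black: (170 − 202.25)² / 202.25 = 5.1425
  blue: (435 − 404.5)² / 404.5 = 2.2998
  white: (204 − 202.25)² / 202.25 = 0.0151
χ² = 5.1425 + 2.2998 + 0.0151 = 7.4574 ≈ 7.457
Degrees of freedom = 3 − 1 = 2; critical value at α = 0.05 is 5.991.
Since 7.457 > 5.991, we reject the null hypothesis — the data do not fit the 1:2:1 ratio.

7.457; not consistent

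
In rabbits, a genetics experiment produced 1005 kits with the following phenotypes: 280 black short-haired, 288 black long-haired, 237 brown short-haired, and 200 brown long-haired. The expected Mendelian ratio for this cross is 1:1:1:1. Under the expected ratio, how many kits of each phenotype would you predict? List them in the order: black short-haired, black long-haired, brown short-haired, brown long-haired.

Total ratio parts = 4. Expected numbers out of 1005:
  black short-haired: 1005 × 1/4 = 251.25
  black long-haired: 1005 × 1/4 = 251.25
  brown short-haired: 1005 × 1/4 = 251.25
  brown long-haired: 1005 × 1/4 = 251.25

251.25, 251.25, 251.25, 251.25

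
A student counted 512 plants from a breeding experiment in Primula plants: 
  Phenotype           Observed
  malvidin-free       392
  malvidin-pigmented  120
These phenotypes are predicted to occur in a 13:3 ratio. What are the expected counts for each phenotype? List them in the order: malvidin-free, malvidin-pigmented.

416, 96

Total ratio parts = 16. Expected numbers out of 512:
  malvidin-free: 512 × 13/16 = 416
  malvidin-pigmented: 512 × 3/16 = 96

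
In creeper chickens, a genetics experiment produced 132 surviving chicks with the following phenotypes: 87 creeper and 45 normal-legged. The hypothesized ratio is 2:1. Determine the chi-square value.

0.034

Under the 2:1 hypothesis (Σ ratio = 3, N = 132):
  creeper: 132 × 2/3 = 88
  normal-legged: 132 × 1/3 = 44
χ² = Σ (O − E)² / E
  creeper: (87 − 88)² / 88 = 0.0114
  normal-legged: (45 − 44)² / 44 = 0.0227
χ² = 0.0114 + 0.0227 = 0.0341 ≈ 0.034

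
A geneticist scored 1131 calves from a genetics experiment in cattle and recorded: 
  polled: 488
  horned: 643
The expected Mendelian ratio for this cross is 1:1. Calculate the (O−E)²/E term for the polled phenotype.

10.621

Expected counts for N = 1131 under a 1:1 ratio (total parts = 2):
  polled: 1131 × 1/2 = 565.5
  horned: 1131 × 1/2 = 565.5
Contribution of polled: (488 − 565.5)² / 565.5 = 10.6211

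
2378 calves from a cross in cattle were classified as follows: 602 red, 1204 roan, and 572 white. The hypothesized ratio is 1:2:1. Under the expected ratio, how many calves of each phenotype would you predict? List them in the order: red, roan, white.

Expected counts for N = 2378 under a 1:2:1 ratio (total parts = 4):
  red: 2378 × 1/4 = 594.5
  roan: 2378 × 2/4 = 1189
  white: 2378 × 1/4 = 594.5

594.5, 1189, 594.5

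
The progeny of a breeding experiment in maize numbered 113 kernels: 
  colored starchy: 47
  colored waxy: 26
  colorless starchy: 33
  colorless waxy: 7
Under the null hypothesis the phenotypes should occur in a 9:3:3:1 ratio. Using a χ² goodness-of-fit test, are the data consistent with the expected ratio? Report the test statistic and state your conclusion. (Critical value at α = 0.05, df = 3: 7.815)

11.995; not consistent

The 9:3:3:1 ratio has 16 parts, so with N = 113 the expected counts are:
  colored starchy: 113 × 9/16 = 63.5625
  colored waxy: 113 × 3/16 = 21.1875
  colorless starchy: 113 × 3/16 = 21.1875
  colorless waxy: 113 × 1/16 = 7.0625
χ² = Σ (O − E)² / E
  colored starchy: (47 − 63.5625)² / 63.5625 = 4.3157
  colored waxy: (26 − 21.1875)² / 21.1875 = 1.0931
  colorless starchy: (33 − 21.1875)² / 21.1875 = 6.5857
  colorless waxy: (7 − 7.0625)² / 7.0625 = 0.0006
χ² = 4.3157 + 1.0931 + 6.5857 + 0.0006 = 11.9951 ≈ 11.995
Degrees of freedom = 4 − 1 = 3; critical value at α = 0.05 is 7.815.
Since 11.995 > 7.815, we reject the null hypothesis — the data do not fit the 9:3:3:1 ratio.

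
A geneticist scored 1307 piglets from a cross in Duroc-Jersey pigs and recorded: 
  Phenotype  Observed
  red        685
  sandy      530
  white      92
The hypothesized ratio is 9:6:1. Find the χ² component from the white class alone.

Expected counts for N = 1307 under a 9:6:1 ratio (total parts = 16):
  red: 1307 × 9/16 = 735.1875
  sandy: 1307 × 6/16 = 490.125
  white: 1307 × 1/16 = 81.6875
Contribution of white: (92 − 81.6875)² / 81.6875 = 1.3019

1.302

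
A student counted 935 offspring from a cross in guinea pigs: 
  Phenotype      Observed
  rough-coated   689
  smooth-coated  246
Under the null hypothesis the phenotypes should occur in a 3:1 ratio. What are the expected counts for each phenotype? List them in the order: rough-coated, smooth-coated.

701.25, 233.75

Under the 3:1 hypothesis (Σ ratio = 4, N = 935):
  rough-coated: 935 × 3/4 = 701.25
  smooth-coated: 935 × 1/4 = 233.75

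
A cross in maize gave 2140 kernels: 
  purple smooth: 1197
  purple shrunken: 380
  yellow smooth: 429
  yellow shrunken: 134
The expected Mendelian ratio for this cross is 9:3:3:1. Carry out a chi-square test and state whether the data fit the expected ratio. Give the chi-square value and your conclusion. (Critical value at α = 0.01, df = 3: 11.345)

3.083; consistent

The 9:3:3:1 ratio has 16 parts, so with N = 2140 the expected counts are:
  purple smooth: 2140 × 9/16 = 1203.75
  purple shrunken: 2140 × 3/16 = 401.25
  yellow smooth: 2140 × 3/16 = 401.25
  yellow shrunken: 2140 × 1/16 = 133.75
χ² = Σ (O − E)² / E
  purple smooth: (1197 − 1203.75)² / 1203.75 = 0.0379
  purple shrunken: (380 − 401.25)² / 401.25 = 1.1254
  yellow smooth: (429 − 401.25)² / 401.25 = 1.9192
  yellow shrunken: (134 − 133.75)² / 133.75 = 0.0005
χ² = 0.0379 + 1.1254 + 1.9192 + 0.0005 = 3.083
Degrees of freedom = 4 − 1 = 3; critical value at α = 0.01 is 11.345.
Since 3.083 < 11.345, we fail to reject the null hypothesis — the data are consistent with the 9:3:3:1 ratio.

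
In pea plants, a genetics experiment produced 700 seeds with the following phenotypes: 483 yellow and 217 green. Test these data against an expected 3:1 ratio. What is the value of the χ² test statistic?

The 3:1 ratio has 4 parts, so with N = 700 the expected counts are:
  yellow: 700 × 3/4 = 525
  green: 700 × 1/4 = 175
χ² = Σ (O − E)² / E
  yellow: (483 − 525)² / 525 = 3.3600
  green: (217 − 175)² / 175 = 10.0800
χ² = 3.3600 + 10.0800 = 13.440

13.440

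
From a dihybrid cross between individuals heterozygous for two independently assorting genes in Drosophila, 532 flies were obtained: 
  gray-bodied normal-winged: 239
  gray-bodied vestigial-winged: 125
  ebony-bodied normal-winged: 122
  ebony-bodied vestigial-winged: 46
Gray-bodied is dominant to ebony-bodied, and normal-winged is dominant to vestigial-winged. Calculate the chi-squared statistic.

A dihybrid F₂ with independent assortment and complete dominance at both loci gives a 9:3:3:1 phenotypic ratio.
The 9:3:3:1 ratio has 16 parts, so with N = 532 the expected counts are:
  gray-bodied normal-winged: 532 × 9/16 = 299.25
  gray-bodied vestigial-winged: 532 × 3/16 = 99.75
  ebony-bodied normal-winged: 532 × 3/16 = 99.75
  ebony-bodied vestigial-winged: 532 × 1/16 = 33.25
χ² = Σ (O − E)² / E
  gray-bodied normal-winged: (239 − 299.25)² / 299.25 = 12.1305
  gray-bodied vestigial-winged: (125 − 99.75)² / 99.75 = 6.3916
  ebony-bodied normal-winged: (122 − 99.75)² / 99.75 = 4.9630
  ebony-bodied vestigial-winged: (46 − 33.25)² / 33.25 = 4.8891
χ² = 12.1305 + 6.3916 + 4.9630 + 4.8891 = 28.3742 ≈ 28.374

28.374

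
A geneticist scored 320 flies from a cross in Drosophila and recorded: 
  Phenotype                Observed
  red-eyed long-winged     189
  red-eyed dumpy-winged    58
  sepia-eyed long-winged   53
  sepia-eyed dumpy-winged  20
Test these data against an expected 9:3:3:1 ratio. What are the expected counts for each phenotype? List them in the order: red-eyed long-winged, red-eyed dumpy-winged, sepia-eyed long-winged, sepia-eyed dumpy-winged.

180, 60, 60, 20

Under the 9:3:3:1 hypothesis (Σ ratio = 16, N = 320):
  red-eyed long-winged: 320 × 9/16 = 180
  red-eyed dumpy-winged: 320 × 3/16 = 60
  sepia-eyed long-winged: 320 × 3/16 = 60
  sepia-eyed dumpy-winged: 320 × 1/16 = 20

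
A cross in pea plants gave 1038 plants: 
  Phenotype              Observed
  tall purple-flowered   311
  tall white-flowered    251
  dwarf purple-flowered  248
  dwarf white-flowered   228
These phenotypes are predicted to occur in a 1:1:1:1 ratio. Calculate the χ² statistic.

14.832

Total ratio parts = 4. Expected numbers out of 1038:
  tall purple-flowered: 1038 × 1/4 = 259.5
  tall white-flowered: 1038 × 1/4 = 259.5
  dwarf purple-flowered: 1038 × 1/4 = 259.5
  dwarf white-flowered: 1038 × 1/4 = 259.5
χ² = Σ (O − E)² / E
  tall purple-flowered: (311 − 259.5)² / 259.5 = 10.2206
  tall white-flowered: (251 − 259.5)² / 259.5 = 0.2784
  dwarf purple-flowered: (248 − 259.5)² / 259.5 = 0.5096
  dwarf white-flowered: (228 − 259.5)² / 259.5 = 3.8237
χ² = 10.2206 + 0.2784 + 0.5096 + 3.8237 = 14.8323 ≈ 14.832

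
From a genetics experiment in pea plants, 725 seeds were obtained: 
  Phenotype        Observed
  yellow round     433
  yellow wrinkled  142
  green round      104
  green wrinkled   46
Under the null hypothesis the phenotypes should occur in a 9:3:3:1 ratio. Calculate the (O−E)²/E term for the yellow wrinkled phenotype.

0.270

Expected counts for N = 725 under a 9:3:3:1 ratio (total parts = 16):
  yellow round: 725 × 9/16 = 407.8125
  yellow wrinkled: 725 × 3/16 = 135.9375
  green round: 725 × 3/16 = 135.9375
  green wrinkled: 725 × 1/16 = 45.3125
Contribution of yellow wrinkled: (142 − 135.9375)² / 135.9375 = 0.2704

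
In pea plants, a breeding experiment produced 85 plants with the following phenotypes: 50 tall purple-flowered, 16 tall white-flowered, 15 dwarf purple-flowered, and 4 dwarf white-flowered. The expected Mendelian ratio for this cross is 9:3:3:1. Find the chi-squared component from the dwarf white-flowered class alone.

0.324

Under the 9:3:3:1 hypothesis (Σ ratio = 16, N = 85):
  tall purple-flowered: 85 × 9/16 = 47.8125
  tall white-flowered: 85 × 3/16 = 15.9375
  dwarf purple-flowered: 85 × 3/16 = 15.9375
  dwarf white-flowered: 85 × 1/16 = 5.3125
Contribution of dwarf white-flowered: (4 − 5.3125)² / 5.3125 = 0.3243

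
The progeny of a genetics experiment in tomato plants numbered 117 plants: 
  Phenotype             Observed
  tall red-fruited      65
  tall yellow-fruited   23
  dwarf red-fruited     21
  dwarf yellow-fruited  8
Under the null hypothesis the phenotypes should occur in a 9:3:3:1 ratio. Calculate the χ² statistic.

The 9:3:3:1 ratio has 16 parts, so with N = 117 the expected counts are:
  tall red-fruited: 117 × 9/16 = 65.8125
  tall yellow-fruited: 117 × 3/16 = 21.9375
  dwarf red-fruited: 117 × 3/16 = 21.9375
  dwarf yellow-fruited: 117 × 1/16 = 7.3125
χ² = Σ (O − E)² / E
  tall red-fruited: (65 − 65.8125)² / 65.8125 = 0.0100
  tall yellow-fruited: (23 − 21.9375)² / 21.9375 = 0.0515
  dwarf red-fruited: (21 − 21.9375)² / 21.9375 = 0.0401
  dwarf yellow-fruited: (8 − 7.3125)² / 7.3125 = 0.0646
χ² = 0.0100 + 0.0515 + 0.0401 + 0.0646 = 0.1662 ≈ 0.166

0.166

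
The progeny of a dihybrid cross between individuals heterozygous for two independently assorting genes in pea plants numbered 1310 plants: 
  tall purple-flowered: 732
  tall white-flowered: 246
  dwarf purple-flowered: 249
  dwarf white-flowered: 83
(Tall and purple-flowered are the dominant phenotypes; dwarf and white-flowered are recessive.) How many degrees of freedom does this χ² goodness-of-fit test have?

A dihybrid F₂ with independent assortment and complete dominance at both loci gives a 9:3:3:1 phenotypic ratio.
A goodness-of-fit test with 4 phenotype classes has df = 4 − 1 = 3.

3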